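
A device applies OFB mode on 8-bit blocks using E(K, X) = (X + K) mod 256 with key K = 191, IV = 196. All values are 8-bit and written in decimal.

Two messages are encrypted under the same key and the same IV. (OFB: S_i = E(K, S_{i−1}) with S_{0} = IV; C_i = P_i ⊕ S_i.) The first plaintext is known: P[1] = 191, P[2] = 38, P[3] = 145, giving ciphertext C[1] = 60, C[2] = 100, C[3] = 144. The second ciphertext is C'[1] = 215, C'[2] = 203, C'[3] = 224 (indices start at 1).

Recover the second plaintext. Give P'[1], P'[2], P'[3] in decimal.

P'[1] = 84, P'[2] = 137, P'[3] = 225

In OFB with a reused IV, both messages share the same keystream S_i, so C_i ⊕ C'_i = P_i ⊕ P'_i and thus P'_i = P_i ⊕ C_i ⊕ C'_i.
P'[1]: 191 ⊕ 60 ⊕ 215 = 84.
P'[2]: 38 ⊕ 100 ⊕ 203 = 137.
P'[3]: 145 ⊕ 144 ⊕ 224 = 225.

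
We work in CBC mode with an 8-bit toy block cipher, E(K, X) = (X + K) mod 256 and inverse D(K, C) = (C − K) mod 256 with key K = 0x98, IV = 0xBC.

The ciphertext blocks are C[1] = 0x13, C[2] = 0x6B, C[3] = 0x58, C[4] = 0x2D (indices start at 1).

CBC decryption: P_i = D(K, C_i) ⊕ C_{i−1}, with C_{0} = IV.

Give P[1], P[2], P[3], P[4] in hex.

P[1] = 0xC7, P[2] = 0xC0, P[3] = 0xAB, P[4] = 0xCD

P[1]: D(K, 0x13) = 0x7B; 0x7B ⊕ 0xBC = 0xC7.
P[2]: D(K, 0x6B) = 0xD3; 0xD3 ⊕ 0x13 = 0xC0.
P[3]: D(K, 0x58) = 0xC0; 0xC0 ⊕ 0x6B = 0xAB.
P[4]: D(K, 0x2D) = 0x95; 0x95 ⊕ 0x58 = 0xCD.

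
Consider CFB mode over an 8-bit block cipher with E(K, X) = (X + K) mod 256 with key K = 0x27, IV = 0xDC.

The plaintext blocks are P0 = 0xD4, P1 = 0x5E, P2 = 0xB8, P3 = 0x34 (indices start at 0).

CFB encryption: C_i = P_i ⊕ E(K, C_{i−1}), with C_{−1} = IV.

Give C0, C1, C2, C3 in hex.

C0 = 0xD7, C1 = 0xA0, C2 = 0x7F, C3 = 0x92

C0: E(K, 0xDC) = 0x03; 0xD4 ⊕ 0x03 = 0xD7.
C1: E(K, 0xD7) = 0xFE; 0x5E ⊕ 0xFE = 0xA0.
C2: E(K, 0xA0) = 0xC7; 0xB8 ⊕ 0xC7 = 0x7F.
C3: E(K, 0x7F) = 0xA6; 0x34 ⊕ 0xA6 = 0x92.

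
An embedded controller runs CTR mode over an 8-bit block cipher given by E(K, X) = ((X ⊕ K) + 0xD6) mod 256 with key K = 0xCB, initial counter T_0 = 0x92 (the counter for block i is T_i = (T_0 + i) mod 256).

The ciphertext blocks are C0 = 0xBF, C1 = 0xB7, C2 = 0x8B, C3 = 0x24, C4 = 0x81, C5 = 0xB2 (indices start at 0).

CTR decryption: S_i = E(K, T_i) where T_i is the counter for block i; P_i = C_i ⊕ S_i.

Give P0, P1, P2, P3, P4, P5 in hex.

P0 = 0x90, P1 = 0x99, P2 = 0xBE, P3 = 0x10, P4 = 0xB2, P5 = 0x80

P0: T = 0x92, S = E(K, T) = 0x2F; 0xBF ⊕ 0x2F = 0x90.
P1: T = 0x93, S = E(K, T) = 0x2E; 0xB7 ⊕ 0x2E = 0x99.
P2: T = 0x94, S = E(K, T) = 0x35; 0x8B ⊕ 0x35 = 0xBE.
P3: T = 0x95, S = E(K, T) = 0x34; 0x24 ⊕ 0x34 = 0x10.
P4: T = 0x96, S = E(K, T) = 0x33; 0x81 ⊕ 0x33 = 0xB2.
P5: T = 0x97, S = E(K, T) = 0x32; 0xB2 ⊕ 0x32 = 0x80.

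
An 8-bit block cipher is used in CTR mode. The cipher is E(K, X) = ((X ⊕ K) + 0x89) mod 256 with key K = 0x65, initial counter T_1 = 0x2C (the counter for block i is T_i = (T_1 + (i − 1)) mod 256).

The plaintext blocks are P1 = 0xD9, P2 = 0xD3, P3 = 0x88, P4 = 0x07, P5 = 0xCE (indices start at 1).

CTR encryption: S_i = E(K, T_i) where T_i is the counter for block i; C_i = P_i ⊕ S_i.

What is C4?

C4 = 0xD4

C1: T = 0x2C, S = E(K, T) = 0xD2; 0xD9 ⊕ 0xD2 = 0x0B.
C2: T = 0x2D, S = E(K, T) = 0xD1; 0xD3 ⊕ 0xD1 = 0x02.
C3: T = 0x2E, S = E(K, T) = 0xD4; 0x88 ⊕ 0xD4 = 0x5C.
C4: T = 0x2F, S = E(K, T) = 0xD3; 0x07 ⊕ 0xD3 = 0xD4.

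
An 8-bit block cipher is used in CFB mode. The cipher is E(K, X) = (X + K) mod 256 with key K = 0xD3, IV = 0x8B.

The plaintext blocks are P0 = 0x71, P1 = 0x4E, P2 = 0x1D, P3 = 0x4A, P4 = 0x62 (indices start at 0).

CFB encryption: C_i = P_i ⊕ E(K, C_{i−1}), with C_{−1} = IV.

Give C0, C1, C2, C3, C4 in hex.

C0: E(K, 0x8B) = 0x5E; 0x71 ⊕ 0x5E = 0x2F.
C1: E(K, 0x2F) = 0x02; 0x4E ⊕ 0x02 = 0x4C.
C2: E(K, 0x4C) = 0x1F; 0x1D ⊕ 0x1F = 0x02.
C3: E(K, 0x02) = 0xD5; 0x4A ⊕ 0xD5 = 0x9F.
C4: E(K, 0x9F) = 0x72; 0x62 ⊕ 0x72 = 0x10.

C0 = 0x2F, C1 = 0x4C, C2 = 0x02, C3 = 0x9F, C4 = 0x10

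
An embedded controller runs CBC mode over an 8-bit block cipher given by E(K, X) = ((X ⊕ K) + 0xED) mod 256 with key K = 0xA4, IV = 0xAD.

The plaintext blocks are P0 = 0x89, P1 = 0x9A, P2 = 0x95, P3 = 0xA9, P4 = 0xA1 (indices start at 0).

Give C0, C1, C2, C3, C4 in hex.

CBC encryption: C_i = E(K, P_i ⊕ C_{i−1}), with C_{−1} = IV.
C0: P0 ⊕ 0xAD = 0x24; E(K, 0x24) = 0x6D.
C1: P1 ⊕ 0x6D = 0xF7; E(K, 0xF7) = 0x40.
C2: P2 ⊕ 0x40 = 0xD5; E(K, 0xD5) = 0x5E.
C3: P3 ⊕ 0x5E = 0xF7; E(K, 0xF7) = 0x40.
C4: P4 ⊕ 0x40 = 0xE1; E(K, 0xE1) = 0x32.

C0 = 0x6D, C1 = 0x40, C2 = 0x5E, C3 = 0x40, C4 = 0x32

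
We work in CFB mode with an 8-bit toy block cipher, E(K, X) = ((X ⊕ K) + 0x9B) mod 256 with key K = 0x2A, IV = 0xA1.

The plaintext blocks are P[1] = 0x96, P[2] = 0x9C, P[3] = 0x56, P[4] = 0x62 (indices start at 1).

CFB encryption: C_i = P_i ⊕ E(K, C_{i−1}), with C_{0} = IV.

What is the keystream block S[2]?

C[1]: E(K, 0xA1) = 0x26; 0x96 ⊕ 0x26 = 0xB0.
C[2]: E(K, 0xB0) = 0x35; 0x9C ⊕ 0x35 = 0xA9.
So S[2] = 0x35.

0x35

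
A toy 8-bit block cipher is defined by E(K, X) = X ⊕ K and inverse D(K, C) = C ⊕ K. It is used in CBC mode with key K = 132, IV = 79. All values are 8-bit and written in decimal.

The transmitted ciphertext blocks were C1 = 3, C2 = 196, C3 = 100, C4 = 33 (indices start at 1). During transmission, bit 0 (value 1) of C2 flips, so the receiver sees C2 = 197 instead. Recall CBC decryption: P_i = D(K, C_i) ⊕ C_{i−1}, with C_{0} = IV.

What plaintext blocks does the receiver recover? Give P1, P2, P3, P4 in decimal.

P1 = 200, P2 = 66, P3 = 37, P4 = 193

Only C2 changed, to 197. In CBC, a change in C_i garbles P_i and flips the same bit in P_{i+1}. Decrypting the received ciphertext:
P1: D(K, 3) = 135; 135 ⊕ 79 = 200.
P2: D(K, 197) = 65; 65 ⊕ 3 = 66.
P3: D(K, 100) = 224; 224 ⊕ 197 = 37.
P4: D(K, 33) = 165; 165 ⊕ 100 = 193.
Blocks that differ from the original plaintext: P2, P3.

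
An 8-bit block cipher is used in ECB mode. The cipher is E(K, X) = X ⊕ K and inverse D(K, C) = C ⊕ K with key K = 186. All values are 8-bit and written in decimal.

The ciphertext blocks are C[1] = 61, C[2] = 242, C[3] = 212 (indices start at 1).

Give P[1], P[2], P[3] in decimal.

ECB decryption: P_i = D(K, C_i).
P[1]: D(K, 61) = 135.
P[2]: D(K, 242) = 72.
P[3]: D(K, 212) = 110.

P[1] = 135, P[2] = 72, P[3] = 110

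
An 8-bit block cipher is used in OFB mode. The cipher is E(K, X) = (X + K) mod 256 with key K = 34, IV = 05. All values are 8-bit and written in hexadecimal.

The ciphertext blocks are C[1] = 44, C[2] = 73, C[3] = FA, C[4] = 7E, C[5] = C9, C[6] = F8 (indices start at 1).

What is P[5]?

OFB decryption: S_i = E(K, S_{i−1}) with S_{0} = IV; P_i = C_i ⊕ S_i.
P[1]: S = E(K, 05) = 39; 44 ⊕ 39 = 7D.
P[2]: S = E(K, 39) = 6D; 73 ⊕ 6D = 1E.
P[3]: S = E(K, 6D) = A1; FA ⊕ A1 = 5B.
P[4]: S = E(K, A1) = D5; 7E ⊕ D5 = AB.
P[5]: S = E(K, D5) = 09; C9 ⊕ 09 = C0.

P[5] = C0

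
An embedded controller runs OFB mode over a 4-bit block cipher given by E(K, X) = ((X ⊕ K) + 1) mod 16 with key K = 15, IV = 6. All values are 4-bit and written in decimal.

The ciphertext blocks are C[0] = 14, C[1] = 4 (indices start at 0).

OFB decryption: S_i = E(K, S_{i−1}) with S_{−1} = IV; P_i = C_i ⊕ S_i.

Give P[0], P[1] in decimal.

P[0] = 4, P[1] = 2

P[0]: S = E(K, 6) = 10; 14 ⊕ 10 = 4.
P[1]: S = E(K, 10) = 6; 4 ⊕ 6 = 2.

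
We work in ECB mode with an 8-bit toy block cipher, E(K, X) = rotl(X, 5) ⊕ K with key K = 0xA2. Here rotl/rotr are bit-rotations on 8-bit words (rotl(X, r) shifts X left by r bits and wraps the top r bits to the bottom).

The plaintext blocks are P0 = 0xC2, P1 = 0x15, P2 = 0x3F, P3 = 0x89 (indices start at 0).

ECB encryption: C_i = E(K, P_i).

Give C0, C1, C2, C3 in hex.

C0 = 0xFA, C1 = 0x00, C2 = 0x45, C3 = 0x93

C0: E(K, 0xC2) = 0xFA.
C1: E(K, 0x15) = 0x00.
C2: E(K, 0x3F) = 0x45.
C3: E(K, 0x89) = 0x93.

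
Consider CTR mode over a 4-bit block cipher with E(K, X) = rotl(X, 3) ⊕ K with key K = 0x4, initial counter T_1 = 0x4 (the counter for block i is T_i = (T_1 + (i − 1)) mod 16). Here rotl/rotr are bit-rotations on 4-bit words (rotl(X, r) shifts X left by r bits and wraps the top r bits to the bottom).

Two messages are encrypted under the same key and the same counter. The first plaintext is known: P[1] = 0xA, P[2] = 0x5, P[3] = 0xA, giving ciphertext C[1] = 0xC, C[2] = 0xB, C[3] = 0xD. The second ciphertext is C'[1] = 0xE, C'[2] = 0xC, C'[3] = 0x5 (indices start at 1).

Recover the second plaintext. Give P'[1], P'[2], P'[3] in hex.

In CTR with a reused counter, both messages share the same keystream S_i, so C_i ⊕ C'_i = P_i ⊕ P'_i and thus P'_i = P_i ⊕ C_i ⊕ C'_i.
P'[1]: 0xA ⊕ 0xC ⊕ 0xE = 0x8.
P'[2]: 0x5 ⊕ 0xB ⊕ 0xC = 0x2.
P'[3]: 0xA ⊕ 0xD ⊕ 0x5 = 0x2.

P'[1] = 0x8, P'[2] = 0x2, P'[3] = 0x2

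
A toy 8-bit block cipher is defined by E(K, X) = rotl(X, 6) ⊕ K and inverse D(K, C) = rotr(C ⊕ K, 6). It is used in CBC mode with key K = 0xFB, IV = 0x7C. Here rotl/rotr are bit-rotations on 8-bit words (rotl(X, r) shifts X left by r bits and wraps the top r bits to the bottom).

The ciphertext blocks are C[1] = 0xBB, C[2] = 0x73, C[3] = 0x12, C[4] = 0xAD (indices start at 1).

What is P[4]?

P[4] = 0x4B

CBC decryption: P_i = D(K, C_i) ⊕ C_{i−1}, with C_{0} = IV.
P[4]: D(K, 0xAD) = 0x59; 0x59 ⊕ 0x12 = 0x4B.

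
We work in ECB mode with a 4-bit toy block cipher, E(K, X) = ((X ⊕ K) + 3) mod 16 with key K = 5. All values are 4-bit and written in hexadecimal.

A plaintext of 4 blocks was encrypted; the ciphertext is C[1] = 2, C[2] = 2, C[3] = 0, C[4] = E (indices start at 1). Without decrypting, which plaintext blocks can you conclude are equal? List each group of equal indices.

ECB encrypts each block independently with the same key, so equal ciphertext blocks imply equal plaintext blocks.
C[1] = C[2] = 2, so P[1] = P[2].

P[1] = P[2]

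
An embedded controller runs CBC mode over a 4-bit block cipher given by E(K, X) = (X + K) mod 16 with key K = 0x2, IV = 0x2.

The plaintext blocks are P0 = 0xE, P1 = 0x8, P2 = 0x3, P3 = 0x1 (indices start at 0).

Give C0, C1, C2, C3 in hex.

C0 = 0xE, C1 = 0x8, C2 = 0xD, C3 = 0xE

CBC encryption: C_i = E(K, P_i ⊕ C_{i−1}), with C_{−1} = IV.
C0: P0 ⊕ 0x2 = 0xC; E(K, 0xC) = 0xE.
C1: P1 ⊕ 0xE = 0x6; E(K, 0x6) = 0x8.
C2: P2 ⊕ 0x8 = 0xB; E(K, 0xB) = 0xD.
C3: P3 ⊕ 0xD = 0xC; E(K, 0xC) = 0xE.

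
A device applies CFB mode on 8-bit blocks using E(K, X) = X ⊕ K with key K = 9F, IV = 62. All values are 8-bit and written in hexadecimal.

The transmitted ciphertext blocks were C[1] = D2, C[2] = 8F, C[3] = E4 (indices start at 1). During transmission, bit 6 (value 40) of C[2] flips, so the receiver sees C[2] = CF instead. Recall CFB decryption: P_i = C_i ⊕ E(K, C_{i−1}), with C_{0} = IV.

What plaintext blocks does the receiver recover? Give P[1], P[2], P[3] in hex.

Only C[2] changed, to CF. In CFB, a change in C_i flips the same bit in P_i and garbles P_{i+1}. Decrypting the received ciphertext:
P[1]: E(K, 62) = FD; D2 ⊕ FD = 2F.
P[2]: E(K, D2) = 4D; CF ⊕ 4D = 82.
P[3]: E(K, CF) = 50; E4 ⊕ 50 = B4.
Blocks that differ from the original plaintext: P[2], P[3].

P[1] = 2F, P[2] = 82, P[3] = B4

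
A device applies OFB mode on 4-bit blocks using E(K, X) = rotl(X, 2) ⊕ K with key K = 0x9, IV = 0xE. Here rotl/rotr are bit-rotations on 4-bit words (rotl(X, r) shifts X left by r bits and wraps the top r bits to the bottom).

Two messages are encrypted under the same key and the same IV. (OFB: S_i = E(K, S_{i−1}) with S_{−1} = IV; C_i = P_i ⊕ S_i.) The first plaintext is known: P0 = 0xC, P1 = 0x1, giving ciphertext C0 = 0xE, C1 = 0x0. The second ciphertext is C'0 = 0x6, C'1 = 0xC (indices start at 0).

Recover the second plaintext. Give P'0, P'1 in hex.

P'0 = 0x4, P'1 = 0xD

In OFB with a reused IV, both messages share the same keystream S_i, so C_i ⊕ C'_i = P_i ⊕ P'_i and thus P'_i = P_i ⊕ C_i ⊕ C'_i.
P'0: 0xC ⊕ 0xE ⊕ 0x6 = 0x4.
P'1: 0x1 ⊕ 0x0 ⊕ 0xC = 0xD.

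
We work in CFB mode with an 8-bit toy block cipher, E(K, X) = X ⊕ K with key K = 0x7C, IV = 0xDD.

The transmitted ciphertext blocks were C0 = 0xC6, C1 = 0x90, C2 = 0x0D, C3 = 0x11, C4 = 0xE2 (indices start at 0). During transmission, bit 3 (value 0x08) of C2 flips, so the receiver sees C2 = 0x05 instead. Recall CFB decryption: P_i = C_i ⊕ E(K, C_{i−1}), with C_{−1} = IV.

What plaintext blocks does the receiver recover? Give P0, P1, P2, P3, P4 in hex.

Only C2 changed, to 0x05. In CFB, a change in C_i flips the same bit in P_i and garbles P_{i+1}. Decrypting the received ciphertext:
P0: E(K, 0xDD) = 0xA1; 0xC6 ⊕ 0xA1 = 0x67.
P1: E(K, 0xC6) = 0xBA; 0x90 ⊕ 0xBA = 0x2A.
P2: E(K, 0x90) = 0xEC; 0x05 ⊕ 0xEC = 0xE9.
P3: E(K, 0x05) = 0x79; 0x11 ⊕ 0x79 = 0x68.
P4: E(K, 0x11) = 0x6D; 0xE2 ⊕ 0x6D = 0x8F.
Blocks that differ from the original plaintext: P2, P3.

P0 = 0x67, P1 = 0x2A, P2 = 0xE9, P3 = 0x68, P4 = 0x8F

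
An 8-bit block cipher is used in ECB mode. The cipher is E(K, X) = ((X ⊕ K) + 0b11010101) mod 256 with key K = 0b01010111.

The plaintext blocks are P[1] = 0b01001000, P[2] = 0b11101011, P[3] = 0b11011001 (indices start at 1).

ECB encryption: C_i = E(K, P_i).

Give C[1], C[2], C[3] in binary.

C[1] = 0b11110100, C[2] = 0b10010001, C[3] = 0b01100011

C[1]: E(K, 0b01001000) = 0b11110100.
C[2]: E(K, 0b11101011) = 0b10010001.
C[3]: E(K, 0b11011001) = 0b01100011.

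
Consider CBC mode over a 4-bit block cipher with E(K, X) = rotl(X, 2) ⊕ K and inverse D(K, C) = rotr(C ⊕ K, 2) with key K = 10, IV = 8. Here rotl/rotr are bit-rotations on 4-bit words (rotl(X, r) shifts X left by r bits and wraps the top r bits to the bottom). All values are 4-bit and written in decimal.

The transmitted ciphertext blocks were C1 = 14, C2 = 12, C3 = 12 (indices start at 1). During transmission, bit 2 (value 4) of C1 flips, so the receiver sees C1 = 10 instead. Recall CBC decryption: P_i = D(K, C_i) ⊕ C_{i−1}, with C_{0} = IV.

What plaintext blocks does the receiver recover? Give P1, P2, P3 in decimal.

Only C1 changed, to 10. In CBC, a change in C_i garbles P_i and flips the same bit in P_{i+1}. Decrypting the received ciphertext:
P1: D(K, 10) = 0; 0 ⊕ 8 = 8.
P2: D(K, 12) = 9; 9 ⊕ 10 = 3.
P3: D(K, 12) = 9; 9 ⊕ 12 = 5.
Blocks that differ from the original plaintext: P1, P2.

P1 = 8, P2 = 3, P3 = 5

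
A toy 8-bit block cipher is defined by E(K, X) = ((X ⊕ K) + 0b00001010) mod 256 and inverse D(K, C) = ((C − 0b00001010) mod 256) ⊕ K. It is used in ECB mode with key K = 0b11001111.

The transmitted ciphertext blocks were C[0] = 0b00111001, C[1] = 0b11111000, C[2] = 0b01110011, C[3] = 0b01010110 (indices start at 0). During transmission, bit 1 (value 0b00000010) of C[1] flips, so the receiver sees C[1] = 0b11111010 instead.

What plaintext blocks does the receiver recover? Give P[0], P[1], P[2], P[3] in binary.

P[0] = 0b11100000, P[1] = 0b00111111, P[2] = 0b10100110, P[3] = 0b10000011

ECB decryption: P_i = D(K, C_i).
Only C[1] changed, to 0b11111010. In ECB, a change in C_i affects only P_i. Decrypting the received ciphertext:
P[0]: D(K, 0b00111001) = 0b11100000.
P[1]: D(K, 0b11111010) = 0b00111111.
P[2]: D(K, 0b01110011) = 0b10100110.
P[3]: D(K, 0b01010110) = 0b10000011.
Blocks that differ from the original plaintext: P[1].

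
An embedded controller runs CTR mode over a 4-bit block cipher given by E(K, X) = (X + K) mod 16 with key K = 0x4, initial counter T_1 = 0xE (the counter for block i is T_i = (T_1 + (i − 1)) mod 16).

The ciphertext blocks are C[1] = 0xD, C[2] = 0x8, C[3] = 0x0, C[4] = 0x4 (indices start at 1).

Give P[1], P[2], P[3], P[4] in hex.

P[1] = 0xF, P[2] = 0xB, P[3] = 0x4, P[4] = 0x1

CTR decryption: S_i = E(K, T_i) where T_i is the counter for block i; P_i = C_i ⊕ S_i.
P[1]: T = 0xE, S = E(K, T) = 0x2; 0xD ⊕ 0x2 = 0xF.
P[2]: T = 0xF, S = E(K, T) = 0x3; 0x8 ⊕ 0x3 = 0xB.
P[3]: T = 0x0, S = E(K, T) = 0x4; 0x0 ⊕ 0x4 = 0x4.
P[4]: T = 0x1, S = E(K, T) = 0x5; 0x4 ⊕ 0x5 = 0x1.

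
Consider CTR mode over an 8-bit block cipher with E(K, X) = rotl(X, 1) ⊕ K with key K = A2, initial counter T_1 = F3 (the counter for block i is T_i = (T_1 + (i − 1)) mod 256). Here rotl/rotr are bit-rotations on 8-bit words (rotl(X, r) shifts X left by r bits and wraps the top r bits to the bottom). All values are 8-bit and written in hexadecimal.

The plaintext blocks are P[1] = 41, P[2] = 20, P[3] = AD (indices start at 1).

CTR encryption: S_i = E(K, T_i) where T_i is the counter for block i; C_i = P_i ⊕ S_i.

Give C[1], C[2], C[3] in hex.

C[1]: T = F3, S = E(K, T) = 45; 41 ⊕ 45 = 04.
C[2]: T = F4, S = E(K, T) = 4B; 20 ⊕ 4B = 6B.
C[3]: T = F5, S = E(K, T) = 49; AD ⊕ 49 = E4.

C[1] = 04, C[2] = 6B, C[3] = E4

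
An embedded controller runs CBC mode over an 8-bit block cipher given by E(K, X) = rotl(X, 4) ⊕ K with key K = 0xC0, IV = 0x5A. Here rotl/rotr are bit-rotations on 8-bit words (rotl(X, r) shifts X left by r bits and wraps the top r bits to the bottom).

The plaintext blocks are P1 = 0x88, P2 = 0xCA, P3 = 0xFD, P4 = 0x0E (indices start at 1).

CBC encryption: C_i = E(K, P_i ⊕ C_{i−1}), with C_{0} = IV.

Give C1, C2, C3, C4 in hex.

C1: P1 ⊕ 0x5A = 0xD2; E(K, 0xD2) = 0xED.
C2: P2 ⊕ 0xED = 0x27; E(K, 0x27) = 0xB2.
C3: P3 ⊕ 0xB2 = 0x4F; E(K, 0x4F) = 0x34.
C4: P4 ⊕ 0x34 = 0x3A; E(K, 0x3A) = 0x63.

C1 = 0xED, C2 = 0xB2, C3 = 0x34, C4 = 0x63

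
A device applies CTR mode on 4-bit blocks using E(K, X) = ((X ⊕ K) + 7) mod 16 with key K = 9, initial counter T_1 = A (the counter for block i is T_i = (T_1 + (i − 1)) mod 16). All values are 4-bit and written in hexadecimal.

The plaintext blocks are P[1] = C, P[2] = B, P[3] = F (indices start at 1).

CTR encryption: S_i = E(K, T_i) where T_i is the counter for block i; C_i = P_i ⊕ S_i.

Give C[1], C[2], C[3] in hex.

C[1]: T = A, S = E(K, T) = A; C ⊕ A = 6.
C[2]: T = B, S = E(K, T) = 9; B ⊕ 9 = 2.
C[3]: T = C, S = E(K, T) = C; F ⊕ C = 3.

C[1] = 6, C[2] = 2, C[3] = 3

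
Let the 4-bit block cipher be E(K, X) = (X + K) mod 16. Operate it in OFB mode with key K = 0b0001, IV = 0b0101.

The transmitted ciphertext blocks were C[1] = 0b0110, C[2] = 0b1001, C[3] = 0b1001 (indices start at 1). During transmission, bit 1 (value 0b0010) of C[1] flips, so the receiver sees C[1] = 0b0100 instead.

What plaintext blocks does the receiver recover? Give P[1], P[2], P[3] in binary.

P[1] = 0b0010, P[2] = 0b1110, P[3] = 0b0001

OFB decryption: S_i = E(K, S_{i−1}) with S_{0} = IV; P_i = C_i ⊕ S_i.
Only C[1] changed, to 0b0100. In OFB, a change in C_i flips the same bit in P_i only; the keystream is unaffected. Decrypting the received ciphertext:
P[1]: S = E(K, 0b0101) = 0b0110; 0b0100 ⊕ 0b0110 = 0b0010.
P[2]: S = E(K, 0b0110) = 0b0111; 0b1001 ⊕ 0b0111 = 0b1110.
P[3]: S = E(K, 0b0111) = 0b1000; 0b1001 ⊕ 0b1000 = 0b0001.
Blocks that differ from the original plaintext: P[1].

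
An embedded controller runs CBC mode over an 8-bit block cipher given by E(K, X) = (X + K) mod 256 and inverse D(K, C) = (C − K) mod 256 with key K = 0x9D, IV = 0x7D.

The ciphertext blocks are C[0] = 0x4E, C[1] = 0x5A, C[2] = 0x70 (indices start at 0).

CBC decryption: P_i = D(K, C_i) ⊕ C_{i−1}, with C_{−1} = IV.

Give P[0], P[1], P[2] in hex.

P[0] = 0xCC, P[1] = 0xF3, P[2] = 0x89

P[0]: D(K, 0x4E) = 0xB1; 0xB1 ⊕ 0x7D = 0xCC.
P[1]: D(K, 0x5A) = 0xBD; 0xBD ⊕ 0x4E = 0xF3.
P[2]: D(K, 0x70) = 0xD3; 0xD3 ⊕ 0x5A = 0x89.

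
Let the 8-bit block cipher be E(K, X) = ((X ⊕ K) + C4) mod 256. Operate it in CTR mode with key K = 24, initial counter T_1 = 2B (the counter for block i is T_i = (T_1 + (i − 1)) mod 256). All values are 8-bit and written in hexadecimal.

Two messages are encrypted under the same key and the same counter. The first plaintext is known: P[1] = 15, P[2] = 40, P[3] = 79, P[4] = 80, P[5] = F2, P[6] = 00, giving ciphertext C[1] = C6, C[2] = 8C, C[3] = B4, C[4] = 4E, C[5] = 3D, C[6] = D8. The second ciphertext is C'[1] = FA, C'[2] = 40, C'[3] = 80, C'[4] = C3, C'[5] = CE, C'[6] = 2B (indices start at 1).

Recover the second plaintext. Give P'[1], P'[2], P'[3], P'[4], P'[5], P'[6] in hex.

In CTR with a reused counter, both messages share the same keystream S_i, so C_i ⊕ C'_i = P_i ⊕ P'_i and thus P'_i = P_i ⊕ C_i ⊕ C'_i.
P'[1]: 15 ⊕ C6 ⊕ FA = 29.
P'[2]: 40 ⊕ 8C ⊕ 40 = 8C.
P'[3]: 79 ⊕ B4 ⊕ 80 = 4D.
P'[4]: 80 ⊕ 4E ⊕ C3 = 0D.
P'[5]: F2 ⊕ 3D ⊕ CE = 01.
P'[6]: 00 ⊕ D8 ⊕ 2B = F3.

P'[1] = 29, P'[2] = 8C, P'[3] = 4D, P'[4] = 0D, P'[5] = 01, P'[6] = F3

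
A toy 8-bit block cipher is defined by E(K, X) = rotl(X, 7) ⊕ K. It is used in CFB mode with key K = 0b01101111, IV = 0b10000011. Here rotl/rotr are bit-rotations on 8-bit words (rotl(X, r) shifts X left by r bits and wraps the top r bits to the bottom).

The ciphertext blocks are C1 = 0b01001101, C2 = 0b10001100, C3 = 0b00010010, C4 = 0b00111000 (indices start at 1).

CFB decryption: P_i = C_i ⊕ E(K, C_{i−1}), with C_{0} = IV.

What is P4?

P4 = 0b01011110

P4: E(K, 0b00010010) = 0b01100110; 0b00111000 ⊕ 0b01100110 = 0b01011110.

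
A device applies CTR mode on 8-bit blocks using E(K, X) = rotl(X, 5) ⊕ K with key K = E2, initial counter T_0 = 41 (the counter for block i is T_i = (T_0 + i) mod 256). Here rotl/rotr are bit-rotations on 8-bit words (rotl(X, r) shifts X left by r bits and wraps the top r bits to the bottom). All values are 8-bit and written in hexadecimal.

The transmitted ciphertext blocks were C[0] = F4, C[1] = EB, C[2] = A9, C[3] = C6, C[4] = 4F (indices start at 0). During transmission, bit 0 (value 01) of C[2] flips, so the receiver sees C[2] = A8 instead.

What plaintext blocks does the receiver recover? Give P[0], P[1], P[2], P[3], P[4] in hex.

P[0] = 3E, P[1] = 41, P[2] = 22, P[3] = AC, P[4] = 05

CTR decryption: S_i = E(K, T_i) where T_i is the counter for block i; P_i = C_i ⊕ S_i.
Only C[2] changed, to A8. In CTR, a change in C_i flips the same bit in P_i only; the keystream is unaffected. Decrypting the received ciphertext:
P[0]: T = 41, S = E(K, T) = CA; F4 ⊕ CA = 3E.
P[1]: T = 42, S = E(K, T) = AA; EB ⊕ AA = 41.
P[2]: T = 43, S = E(K, T) = 8A; A8 ⊕ 8A = 22.
P[3]: T = 44, S = E(K, T) = 6A; C6 ⊕ 6A = AC.
P[4]: T = 45, S = E(K, T) = 4A; 4F ⊕ 4A = 05.
Blocks that differ from the original plaintext: P[2].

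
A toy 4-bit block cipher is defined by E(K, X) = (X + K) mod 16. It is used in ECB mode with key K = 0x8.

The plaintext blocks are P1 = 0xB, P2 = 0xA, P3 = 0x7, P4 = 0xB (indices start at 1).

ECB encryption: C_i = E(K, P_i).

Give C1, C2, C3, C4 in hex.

C1 = 0x3, C2 = 0x2, C3 = 0xF, C4 = 0x3

C1: E(K, 0xB) = 0x3.
C2: E(K, 0xA) = 0x2.
C3: E(K, 0x7) = 0xF.
C4: E(K, 0xB) = 0x3.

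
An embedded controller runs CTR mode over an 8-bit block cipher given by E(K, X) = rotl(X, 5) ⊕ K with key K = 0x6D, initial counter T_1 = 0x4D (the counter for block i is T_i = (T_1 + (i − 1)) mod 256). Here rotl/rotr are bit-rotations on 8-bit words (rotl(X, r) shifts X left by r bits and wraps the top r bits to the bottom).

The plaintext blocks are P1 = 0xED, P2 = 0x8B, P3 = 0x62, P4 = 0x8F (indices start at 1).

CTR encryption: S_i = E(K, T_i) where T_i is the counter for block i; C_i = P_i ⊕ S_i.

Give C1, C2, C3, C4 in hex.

C1: T = 0x4D, S = E(K, T) = 0xC4; 0xED ⊕ 0xC4 = 0x29.
C2: T = 0x4E, S = E(K, T) = 0xA4; 0x8B ⊕ 0xA4 = 0x2F.
C3: T = 0x4F, S = E(K, T) = 0x84; 0x62 ⊕ 0x84 = 0xE6.
C4: T = 0x50, S = E(K, T) = 0x67; 0x8F ⊕ 0x67 = 0xE8.

C1 = 0x29, C2 = 0x2F, C3 = 0xE6, C4 = 0xE8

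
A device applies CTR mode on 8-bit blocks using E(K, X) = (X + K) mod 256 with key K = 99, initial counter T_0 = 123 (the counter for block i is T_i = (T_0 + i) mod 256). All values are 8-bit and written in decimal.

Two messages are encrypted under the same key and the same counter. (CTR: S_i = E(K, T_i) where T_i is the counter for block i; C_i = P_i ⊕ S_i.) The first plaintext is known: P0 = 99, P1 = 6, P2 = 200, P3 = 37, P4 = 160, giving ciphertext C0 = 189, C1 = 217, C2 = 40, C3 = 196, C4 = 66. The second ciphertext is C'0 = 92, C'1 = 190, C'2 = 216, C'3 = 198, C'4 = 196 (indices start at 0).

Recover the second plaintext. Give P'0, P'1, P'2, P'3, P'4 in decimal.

P'0 = 130, P'1 = 97, P'2 = 56, P'3 = 39, P'4 = 38

In CTR with a reused counter, both messages share the same keystream S_i, so C_i ⊕ C'_i = P_i ⊕ P'_i and thus P'_i = P_i ⊕ C_i ⊕ C'_i.
P'0: 99 ⊕ 189 ⊕ 92 = 130.
P'1: 6 ⊕ 217 ⊕ 190 = 97.
P'2: 200 ⊕ 40 ⊕ 216 = 56.
P'3: 37 ⊕ 196 ⊕ 198 = 39.
P'4: 160 ⊕ 66 ⊕ 196 = 38.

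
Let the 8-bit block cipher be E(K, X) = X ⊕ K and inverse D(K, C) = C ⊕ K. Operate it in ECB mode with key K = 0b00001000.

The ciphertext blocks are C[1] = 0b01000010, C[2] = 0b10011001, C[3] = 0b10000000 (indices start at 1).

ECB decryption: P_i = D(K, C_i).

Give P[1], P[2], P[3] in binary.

P[1] = 0b01001010, P[2] = 0b10010001, P[3] = 0b10001000

P[1]: D(K, 0b01000010) = 0b01001010.
P[2]: D(K, 0b10011001) = 0b10010001.
P[3]: D(K, 0b10000000) = 0b10001000.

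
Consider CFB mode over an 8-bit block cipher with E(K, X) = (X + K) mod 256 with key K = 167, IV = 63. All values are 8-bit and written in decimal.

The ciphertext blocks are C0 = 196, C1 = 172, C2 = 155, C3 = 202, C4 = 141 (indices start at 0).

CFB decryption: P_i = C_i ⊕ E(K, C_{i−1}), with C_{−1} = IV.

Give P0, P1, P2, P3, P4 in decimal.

P0: E(K, 63) = 230; 196 ⊕ 230 = 34.
P1: E(K, 196) = 107; 172 ⊕ 107 = 199.
P2: E(K, 172) = 83; 155 ⊕ 83 = 200.
P3: E(K, 155) = 66; 202 ⊕ 66 = 136.
P4: E(K, 202) = 113; 141 ⊕ 113 = 252.

P0 = 34, P1 = 199, P2 = 200, P3 = 136, P4 = 252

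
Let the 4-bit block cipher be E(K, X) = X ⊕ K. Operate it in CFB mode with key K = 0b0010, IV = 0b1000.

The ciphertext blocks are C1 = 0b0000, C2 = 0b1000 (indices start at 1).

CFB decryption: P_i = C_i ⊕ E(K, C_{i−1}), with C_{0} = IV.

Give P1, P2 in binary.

P1: E(K, 0b1000) = 0b1010; 0b0000 ⊕ 0b1010 = 0b1010.
P2: E(K, 0b0000) = 0b0010; 0b1000 ⊕ 0b0010 = 0b1010.

P1 = 0b1010, P2 = 0b1010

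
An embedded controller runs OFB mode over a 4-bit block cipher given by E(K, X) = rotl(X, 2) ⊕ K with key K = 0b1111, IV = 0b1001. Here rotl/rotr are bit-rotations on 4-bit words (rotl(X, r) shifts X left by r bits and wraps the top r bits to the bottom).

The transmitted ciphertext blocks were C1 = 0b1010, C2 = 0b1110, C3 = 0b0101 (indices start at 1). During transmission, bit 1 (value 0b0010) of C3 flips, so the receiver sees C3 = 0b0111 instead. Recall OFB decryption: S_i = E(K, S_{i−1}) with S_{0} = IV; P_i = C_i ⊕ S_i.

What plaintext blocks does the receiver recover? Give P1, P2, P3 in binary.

Only C3 changed, to 0b0111. In OFB, a change in C_i flips the same bit in P_i only; the keystream is unaffected. Decrypting the received ciphertext:
P1: S = E(K, 0b1001) = 0b1001; 0b1010 ⊕ 0b1001 = 0b0011.
P2: S = E(K, 0b1001) = 0b1001; 0b1110 ⊕ 0b1001 = 0b0111.
P3: S = E(K, 0b1001) = 0b1001; 0b0111 ⊕ 0b1001 = 0b1110.
Blocks that differ from the original plaintext: P3.

P1 = 0b0011, P2 = 0b0111, P3 = 0b1110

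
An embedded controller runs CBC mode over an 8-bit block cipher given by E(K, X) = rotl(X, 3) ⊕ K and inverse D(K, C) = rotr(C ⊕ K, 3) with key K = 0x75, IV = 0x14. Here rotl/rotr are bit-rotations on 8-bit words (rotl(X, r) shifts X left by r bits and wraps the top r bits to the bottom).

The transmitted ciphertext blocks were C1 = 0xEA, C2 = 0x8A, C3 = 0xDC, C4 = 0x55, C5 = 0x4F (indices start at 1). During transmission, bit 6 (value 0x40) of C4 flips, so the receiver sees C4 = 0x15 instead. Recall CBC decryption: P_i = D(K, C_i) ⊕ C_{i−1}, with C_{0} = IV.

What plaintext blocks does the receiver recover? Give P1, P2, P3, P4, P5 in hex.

P1 = 0xE7, P2 = 0x15, P3 = 0xBF, P4 = 0xD0, P5 = 0x52

Only C4 changed, to 0x15. In CBC, a change in C_i garbles P_i and flips the same bit in P_{i+1}. Decrypting the received ciphertext:
P1: D(K, 0xEA) = 0xF3; 0xF3 ⊕ 0x14 = 0xE7.
P2: D(K, 0x8A) = 0xFF; 0xFF ⊕ 0xEA = 0x15.
P3: D(K, 0xDC) = 0x35; 0x35 ⊕ 0x8A = 0xBF.
P4: D(K, 0x15) = 0x0C; 0x0C ⊕ 0xDC = 0xD0.
P5: D(K, 0x4F) = 0x47; 0x47 ⊕ 0x15 = 0x52.
Blocks that differ from the original plaintext: P4, P5.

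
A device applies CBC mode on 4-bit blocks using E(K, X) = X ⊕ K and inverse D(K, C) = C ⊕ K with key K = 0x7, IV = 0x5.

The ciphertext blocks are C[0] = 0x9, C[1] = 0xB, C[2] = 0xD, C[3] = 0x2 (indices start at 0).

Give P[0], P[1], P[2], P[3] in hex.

CBC decryption: P_i = D(K, C_i) ⊕ C_{i−1}, with C_{−1} = IV.
P[0]: D(K, 0x9) = 0xE; 0xE ⊕ 0x5 = 0xB.
P[1]: D(K, 0xB) = 0xC; 0xC ⊕ 0x9 = 0x5.
P[2]: D(K, 0xD) = 0xA; 0xA ⊕ 0xB = 0x1.
P[3]: D(K, 0x2) = 0x5; 0x5 ⊕ 0xD = 0x8.

P[0] = 0xB, P[1] = 0x5, P[2] = 0x1, P[3] = 0x8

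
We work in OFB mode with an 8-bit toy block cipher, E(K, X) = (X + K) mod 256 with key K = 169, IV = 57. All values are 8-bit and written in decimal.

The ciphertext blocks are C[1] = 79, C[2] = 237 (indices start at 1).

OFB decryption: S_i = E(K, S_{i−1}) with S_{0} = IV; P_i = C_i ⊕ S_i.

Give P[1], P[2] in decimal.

P[1]: S = E(K, 57) = 226; 79 ⊕ 226 = 173.
P[2]: S = E(K, 226) = 139; 237 ⊕ 139 = 102.

P[1] = 173, P[2] = 102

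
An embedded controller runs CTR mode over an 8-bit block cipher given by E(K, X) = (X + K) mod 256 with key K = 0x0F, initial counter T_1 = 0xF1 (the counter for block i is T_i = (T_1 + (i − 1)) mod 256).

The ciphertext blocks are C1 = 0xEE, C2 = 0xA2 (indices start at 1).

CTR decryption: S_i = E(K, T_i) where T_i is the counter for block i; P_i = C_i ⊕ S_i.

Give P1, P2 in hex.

P1 = 0xEE, P2 = 0xA3

P1: T = 0xF1, S = E(K, T) = 0x00; 0xEE ⊕ 0x00 = 0xEE.
P2: T = 0xF2, S = E(K, T) = 0x01; 0xA2 ⊕ 0x01 = 0xA3.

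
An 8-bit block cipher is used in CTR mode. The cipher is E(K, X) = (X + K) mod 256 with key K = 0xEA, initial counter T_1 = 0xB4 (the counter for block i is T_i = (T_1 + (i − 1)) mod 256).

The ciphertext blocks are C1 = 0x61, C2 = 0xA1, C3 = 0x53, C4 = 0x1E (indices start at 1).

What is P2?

CTR decryption: S_i = E(K, T_i) where T_i is the counter for block i; P_i = C_i ⊕ S_i.
P2: T = 0xB5, S = E(K, T) = 0x9F; 0xA1 ⊕ 0x9F = 0x3E.

P2 = 0x3E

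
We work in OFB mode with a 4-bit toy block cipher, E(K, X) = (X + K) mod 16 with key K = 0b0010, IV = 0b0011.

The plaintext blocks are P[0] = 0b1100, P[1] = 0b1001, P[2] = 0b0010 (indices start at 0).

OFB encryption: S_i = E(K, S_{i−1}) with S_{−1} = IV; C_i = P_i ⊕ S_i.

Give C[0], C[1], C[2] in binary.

C[0] = 0b1001, C[1] = 0b1110, C[2] = 0b1011

C[0]: S = E(K, 0b0011) = 0b0101; 0b1100 ⊕ 0b0101 = 0b1001.
C[1]: S = E(K, 0b0101) = 0b0111; 0b1001 ⊕ 0b0111 = 0b1110.
C[2]: S = E(K, 0b0111) = 0b1001; 0b0010 ⊕ 0b1001 = 0b1011.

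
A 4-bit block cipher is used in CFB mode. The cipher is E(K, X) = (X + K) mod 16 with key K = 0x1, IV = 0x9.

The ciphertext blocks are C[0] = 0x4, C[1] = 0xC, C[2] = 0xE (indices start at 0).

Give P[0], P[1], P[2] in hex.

P[0] = 0xE, P[1] = 0x9, P[2] = 0x3

CFB decryption: P_i = C_i ⊕ E(K, C_{i−1}), with C_{−1} = IV.
P[0]: E(K, 0x9) = 0xA; 0x4 ⊕ 0xA = 0xE.
P[1]: E(K, 0x4) = 0x5; 0xC ⊕ 0x5 = 0x9.
P[2]: E(K, 0xC) = 0xD; 0xE ⊕ 0xD = 0x3.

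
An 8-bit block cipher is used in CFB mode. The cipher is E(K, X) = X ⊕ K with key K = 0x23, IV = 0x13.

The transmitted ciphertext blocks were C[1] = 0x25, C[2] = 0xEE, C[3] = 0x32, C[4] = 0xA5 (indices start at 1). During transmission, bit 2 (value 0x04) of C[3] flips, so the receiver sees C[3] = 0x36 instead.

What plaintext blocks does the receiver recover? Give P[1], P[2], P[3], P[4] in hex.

CFB decryption: P_i = C_i ⊕ E(K, C_{i−1}), with C_{0} = IV.
Only C[3] changed, to 0x36. In CFB, a change in C_i flips the same bit in P_i and garbles P_{i+1}. Decrypting the received ciphertext:
P[1]: E(K, 0x13) = 0x30; 0x25 ⊕ 0x30 = 0x15.
P[2]: E(K, 0x25) = 0x06; 0xEE ⊕ 0x06 = 0xE8.
P[3]: E(K, 0xEE) = 0xCD; 0x36 ⊕ 0xCD = 0xFB.
P[4]: E(K, 0x36) = 0x15; 0xA5 ⊕ 0x15 = 0xB0.
Blocks that differ from the original plaintext: P[3], P[4].

P[1] = 0x15, P[2] = 0xE8, P[3] = 0xFB, P[4] = 0xB0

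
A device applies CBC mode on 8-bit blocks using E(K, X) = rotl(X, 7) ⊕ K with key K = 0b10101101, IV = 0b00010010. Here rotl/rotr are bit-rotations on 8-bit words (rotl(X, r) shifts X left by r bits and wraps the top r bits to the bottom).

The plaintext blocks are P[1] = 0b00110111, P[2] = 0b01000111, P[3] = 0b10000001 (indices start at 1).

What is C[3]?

CBC encryption: C_i = E(K, P_i ⊕ C_{i−1}), with C_{0} = IV.
C[1]: P[1] ⊕ 0b00010010 = 0b00100101; E(K, 0b00100101) = 0b00111111.
C[2]: P[2] ⊕ 0b00111111 = 0b01111000; E(K, 0b01111000) = 0b10010001.
C[3]: P[3] ⊕ 0b10010001 = 0b00010000; E(K, 0b00010000) = 0b10100101.

C[3] = 0b10100101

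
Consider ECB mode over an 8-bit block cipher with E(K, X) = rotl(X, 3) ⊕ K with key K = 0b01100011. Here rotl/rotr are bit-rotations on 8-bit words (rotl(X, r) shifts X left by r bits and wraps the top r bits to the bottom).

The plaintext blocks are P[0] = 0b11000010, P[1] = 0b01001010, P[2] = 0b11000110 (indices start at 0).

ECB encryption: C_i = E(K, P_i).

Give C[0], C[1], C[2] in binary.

C[0] = 0b01110101, C[1] = 0b00110001, C[2] = 0b01010101

C[0]: E(K, 0b11000010) = 0b01110101.
C[1]: E(K, 0b01001010) = 0b00110001.
C[2]: E(K, 0b11000110) = 0b01010101.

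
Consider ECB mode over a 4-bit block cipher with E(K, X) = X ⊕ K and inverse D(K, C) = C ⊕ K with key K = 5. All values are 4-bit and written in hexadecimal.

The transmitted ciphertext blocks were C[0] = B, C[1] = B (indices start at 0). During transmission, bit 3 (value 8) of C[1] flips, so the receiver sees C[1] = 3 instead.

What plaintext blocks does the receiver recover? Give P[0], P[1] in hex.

ECB decryption: P_i = D(K, C_i).
Only C[1] changed, to 3. In ECB, a change in C_i affects only P_i. Decrypting the received ciphertext:
P[0]: D(K, B) = E.
P[1]: D(K, 3) = 6.
Blocks that differ from the original plaintext: P[1].

P[0] = E, P[1] = 6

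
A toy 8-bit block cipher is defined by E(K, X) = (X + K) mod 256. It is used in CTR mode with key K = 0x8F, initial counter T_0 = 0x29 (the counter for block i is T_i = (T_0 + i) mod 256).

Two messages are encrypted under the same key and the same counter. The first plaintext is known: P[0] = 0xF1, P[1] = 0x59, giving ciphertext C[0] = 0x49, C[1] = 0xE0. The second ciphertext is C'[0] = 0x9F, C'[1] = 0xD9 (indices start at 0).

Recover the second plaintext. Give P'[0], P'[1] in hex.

P'[0] = 0x27, P'[1] = 0x60

In CTR with a reused counter, both messages share the same keystream S_i, so C_i ⊕ C'_i = P_i ⊕ P'_i and thus P'_i = P_i ⊕ C_i ⊕ C'_i.
P'[0]: 0xF1 ⊕ 0x49 ⊕ 0x9F = 0x27.
P'[1]: 0x59 ⊕ 0xE0 ⊕ 0xD9 = 0x60.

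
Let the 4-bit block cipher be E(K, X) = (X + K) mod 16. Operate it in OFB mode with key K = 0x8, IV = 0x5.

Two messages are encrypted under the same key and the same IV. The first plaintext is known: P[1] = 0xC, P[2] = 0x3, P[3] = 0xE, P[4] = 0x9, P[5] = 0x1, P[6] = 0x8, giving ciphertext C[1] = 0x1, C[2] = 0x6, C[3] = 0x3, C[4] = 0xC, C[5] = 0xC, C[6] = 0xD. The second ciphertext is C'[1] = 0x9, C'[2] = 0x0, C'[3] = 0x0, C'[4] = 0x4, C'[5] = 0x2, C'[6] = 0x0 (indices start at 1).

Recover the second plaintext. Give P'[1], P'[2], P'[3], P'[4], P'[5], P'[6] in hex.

In OFB with a reused IV, both messages share the same keystream S_i, so C_i ⊕ C'_i = P_i ⊕ P'_i and thus P'_i = P_i ⊕ C_i ⊕ C'_i.
P'[1]: 0xC ⊕ 0x1 ⊕ 0x9 = 0x4.
P'[2]: 0x3 ⊕ 0x6 ⊕ 0x0 = 0x5.
P'[3]: 0xE ⊕ 0x3 ⊕ 0x0 = 0xD.
P'[4]: 0x9 ⊕ 0xC ⊕ 0x4 = 0x1.
P'[5]: 0x1 ⊕ 0xC ⊕ 0x2 = 0xF.
P'[6]: 0x8 ⊕ 0xD ⊕ 0x0 = 0x5.

P'[1] = 0x4, P'[2] = 0x5, P'[3] = 0xD, P'[4] = 0x1, P'[5] = 0xF, P'[6] = 0x5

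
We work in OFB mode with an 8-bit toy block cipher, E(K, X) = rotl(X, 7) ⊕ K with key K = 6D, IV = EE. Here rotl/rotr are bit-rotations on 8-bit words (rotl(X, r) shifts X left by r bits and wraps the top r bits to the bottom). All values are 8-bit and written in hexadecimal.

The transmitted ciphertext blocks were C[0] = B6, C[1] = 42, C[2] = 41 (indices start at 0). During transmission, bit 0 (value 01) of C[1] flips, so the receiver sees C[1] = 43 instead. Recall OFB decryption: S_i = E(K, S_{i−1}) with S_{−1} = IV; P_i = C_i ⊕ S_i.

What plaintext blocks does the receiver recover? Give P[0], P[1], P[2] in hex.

P[0] = AC, P[1] = 23, P[2] = 1C

Only C[1] changed, to 43. In OFB, a change in C_i flips the same bit in P_i only; the keystream is unaffected. Decrypting the received ciphertext:
P[0]: S = E(K, EE) = 1A; B6 ⊕ 1A = AC.
P[1]: S = E(K, 1A) = 60; 43 ⊕ 60 = 23.
P[2]: S = E(K, 60) = 5D; 41 ⊕ 5D = 1C.
Blocks that differ from the original plaintext: P[1].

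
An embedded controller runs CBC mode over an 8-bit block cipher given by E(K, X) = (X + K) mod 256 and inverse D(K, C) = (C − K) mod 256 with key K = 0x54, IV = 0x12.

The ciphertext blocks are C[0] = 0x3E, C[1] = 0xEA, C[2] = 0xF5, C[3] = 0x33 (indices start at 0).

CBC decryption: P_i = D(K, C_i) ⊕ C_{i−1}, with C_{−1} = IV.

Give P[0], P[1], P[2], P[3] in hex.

P[0] = 0xF8, P[1] = 0xA8, P[2] = 0x4B, P[3] = 0x2A

P[0]: D(K, 0x3E) = 0xEA; 0xEA ⊕ 0x12 = 0xF8.
P[1]: D(K, 0xEA) = 0x96; 0x96 ⊕ 0x3E = 0xA8.
P[2]: D(K, 0xF5) = 0xA1; 0xA1 ⊕ 0xEA = 0x4B.
P[3]: D(K, 0x33) = 0xDF; 0xDF ⊕ 0xF5 = 0x2A.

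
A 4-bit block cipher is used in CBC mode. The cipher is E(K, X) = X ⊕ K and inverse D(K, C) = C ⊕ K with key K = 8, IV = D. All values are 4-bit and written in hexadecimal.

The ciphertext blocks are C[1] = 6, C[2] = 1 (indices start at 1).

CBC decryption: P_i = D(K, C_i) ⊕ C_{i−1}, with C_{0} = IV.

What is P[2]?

P[2] = F

P[2]: D(K, 1) = 9; 9 ⊕ 6 = F.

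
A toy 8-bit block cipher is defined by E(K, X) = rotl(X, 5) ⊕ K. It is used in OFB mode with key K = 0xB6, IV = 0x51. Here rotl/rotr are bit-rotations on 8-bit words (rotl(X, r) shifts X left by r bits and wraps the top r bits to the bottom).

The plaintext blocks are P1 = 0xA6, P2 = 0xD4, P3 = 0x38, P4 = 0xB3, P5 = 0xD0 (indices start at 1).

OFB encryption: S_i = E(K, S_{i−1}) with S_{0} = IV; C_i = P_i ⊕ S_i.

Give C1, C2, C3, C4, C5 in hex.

C1: S = E(K, 0x51) = 0x9C; 0xA6 ⊕ 0x9C = 0x3A.
C2: S = E(K, 0x9C) = 0x25; 0xD4 ⊕ 0x25 = 0xF1.
C3: S = E(K, 0x25) = 0x12; 0x38 ⊕ 0x12 = 0x2A.
C4: S = E(K, 0x12) = 0xF4; 0xB3 ⊕ 0xF4 = 0x47.
C5: S = E(K, 0xF4) = 0x28; 0xD0 ⊕ 0x28 = 0xF8.

C1 = 0x3A, C2 = 0xF1, C3 = 0x2A, C4 = 0x47, C5 = 0xF8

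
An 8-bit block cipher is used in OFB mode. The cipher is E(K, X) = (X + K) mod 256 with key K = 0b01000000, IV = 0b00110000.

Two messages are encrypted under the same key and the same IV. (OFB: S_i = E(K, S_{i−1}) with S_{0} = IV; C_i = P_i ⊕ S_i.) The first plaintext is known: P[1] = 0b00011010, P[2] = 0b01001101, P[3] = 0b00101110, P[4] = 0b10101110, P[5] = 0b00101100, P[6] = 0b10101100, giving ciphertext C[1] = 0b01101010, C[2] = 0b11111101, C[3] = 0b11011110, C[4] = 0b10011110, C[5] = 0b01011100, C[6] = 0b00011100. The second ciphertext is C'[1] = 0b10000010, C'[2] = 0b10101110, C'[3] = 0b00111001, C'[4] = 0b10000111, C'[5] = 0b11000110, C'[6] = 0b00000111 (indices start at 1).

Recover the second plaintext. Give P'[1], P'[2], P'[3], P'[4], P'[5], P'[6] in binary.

In OFB with a reused IV, both messages share the same keystream S_i, so C_i ⊕ C'_i = P_i ⊕ P'_i and thus P'_i = P_i ⊕ C_i ⊕ C'_i.
P'[1]: 0b00011010 ⊕ 0b01101010 ⊕ 0b10000010 = 0b11110010.
P'[2]: 0b01001101 ⊕ 0b11111101 ⊕ 0b10101110 = 0b00011110.
P'[3]: 0b00101110 ⊕ 0b11011110 ⊕ 0b00111001 = 0b11001001.
P'[4]: 0b10101110 ⊕ 0b10011110 ⊕ 0b10000111 = 0b10110111.
P'[5]: 0b00101100 ⊕ 0b01011100 ⊕ 0b11000110 = 0b10110110.
P'[6]: 0b10101100 ⊕ 0b00011100 ⊕ 0b00000111 = 0b10110111.

P'[1] = 0b11110010, P'[2] = 0b00011110, P'[3] = 0b11001001, P'[4] = 0b10110111, P'[5] = 0b10110110, P'[6] = 0b10110111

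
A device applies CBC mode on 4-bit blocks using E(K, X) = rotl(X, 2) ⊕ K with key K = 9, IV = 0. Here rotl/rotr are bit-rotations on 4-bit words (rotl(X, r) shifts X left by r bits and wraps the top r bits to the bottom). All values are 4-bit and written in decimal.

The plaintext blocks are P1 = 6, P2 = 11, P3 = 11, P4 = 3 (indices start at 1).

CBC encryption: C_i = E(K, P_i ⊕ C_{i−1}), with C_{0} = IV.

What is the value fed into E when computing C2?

C1: P1 ⊕ 0 = 6; E(K, 6) = 0.
C2: P2 ⊕ 0 = 11; E(K, 11) = 7.
So the input to E for block 2 is 11.

11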